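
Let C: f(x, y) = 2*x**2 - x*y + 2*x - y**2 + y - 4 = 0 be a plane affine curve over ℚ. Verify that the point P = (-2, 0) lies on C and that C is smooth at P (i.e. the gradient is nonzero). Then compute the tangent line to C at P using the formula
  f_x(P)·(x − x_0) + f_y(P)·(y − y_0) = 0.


Tangent line at P: -6*x + 3*y - 12 = 0.

Step 1: f(-2, 0) = 0, so P lies on C.
Step 2: partial derivatives
  f_x(x, y) = 4*x - y + 2, f_y(x, y) = -x - 2*y + 1.
  f_x(P) = -6, f_y(P) = 3 (gradient nonzero, so P is smooth).
Step 3: tangent line at P: -6·(x − -2) + 3·(y − 0) = 0.
Expanding: -6*x + 3*y - 12 = 0.


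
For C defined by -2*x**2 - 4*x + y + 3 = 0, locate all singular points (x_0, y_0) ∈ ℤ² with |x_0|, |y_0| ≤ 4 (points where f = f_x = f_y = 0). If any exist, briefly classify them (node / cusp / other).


No singular points in the scanned grid; C is smooth there.

Compute partial derivatives:
  f_x = -4*x - 4.
  f_y = 1.
f_y = 1 is a nonzero constant, so f_y never vanishes: no point (x, y) can satisfy f = f_x = f_y = 0. In particular no (x, y) ∈ {−4, ..., 4}² is singular; the curve is smooth.


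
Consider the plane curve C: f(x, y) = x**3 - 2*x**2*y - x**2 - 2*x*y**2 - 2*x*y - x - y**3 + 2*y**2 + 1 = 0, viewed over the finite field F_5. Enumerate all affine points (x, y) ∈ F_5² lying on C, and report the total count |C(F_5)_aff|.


Affine F_5-points: {(1, 0), (1, 1), (1, 4), (4, 0), (4, 4)}; count = 5.

For each of the 25 pairs (x, y) ∈ F_5², evaluate f(x, y) mod 5. Record the zeros.
  x = 0: [0↦1, 1↦2, 2↦1, 3↦2, 4↦4]  zeros at y ∈ ∅
  x = 1: [0↦0, 1↦0, 2↦4, 3↦1, 4↦0]  zeros at y ∈ {0, 1, 4}
  x = 2: [0↦3, 1↦3, 2↦3, 3↦2, 4↦4]  zeros at y ∈ ∅
  x = 3: [0↦1, 1↦2, 2↦4, 3↦1, 4↦2]  zeros at y ∈ ∅
  x = 4: [0↦0, 1↦3, 2↦3, 3↦4, 4↦0]  zeros at y ∈ {0, 4}
Collecting zeros: affine points = {(1, 0), (1, 1), (1, 4), (4, 0), (4, 4)}.
Total count |C(F_5)_aff| = 5.


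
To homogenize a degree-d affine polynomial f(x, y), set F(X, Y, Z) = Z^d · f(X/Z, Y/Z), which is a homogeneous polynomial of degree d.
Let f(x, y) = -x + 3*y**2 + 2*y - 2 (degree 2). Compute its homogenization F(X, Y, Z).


F(X, Y, Z) = -X*Z + 3*Y**2 + 2*Y*Z - 2*Z**2

deg(f) = 2.
Substitute x = X/Z, y = Y/Z into f, then multiply by Z^2.
  monomial -1·x^1·y^0 ↦ -1·X^1·Y^0·Z^1.
  monomial 3·x^0·y^2 ↦ 3·X^0·Y^2·Z^0.
  monomial 2·x^0·y^1 ↦ 2·X^0·Y^1·Z^1.
  monomial -2·x^0·y^0 ↦ -2·X^0·Y^0·Z^2.
Collecting: F(X, Y, Z) = -X*Z + 3*Y**2 + 2*Y*Z - 2*Z**2.


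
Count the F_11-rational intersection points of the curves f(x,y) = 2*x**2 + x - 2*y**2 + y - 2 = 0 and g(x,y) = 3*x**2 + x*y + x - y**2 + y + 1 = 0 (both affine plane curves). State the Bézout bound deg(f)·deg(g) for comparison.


Common zeros: ∅; count = 0; Bézout bound = 4.

deg(f) = 2, deg(g) = 2, so Bézout bound = 4.
Scan x ∈ F_11. For each x, list the y ∈ F_11 with f(x, y) ≡ 0 and those with g(x, y) ≡ 0 (mod 11); the common zeros in that column are the intersection.
  x = 0: f ≡ 0 at y ∈ ∅; g ≡ 0 at y ∈ {4, 8}; common: ∅.
  x = 1: f ≡ 0 at y ∈ {1, 5}; g ≡ 0 at y ∈ ∅; common: ∅.
  x = 2: f ≡ 0 at y ∈ ∅; g ≡ 0 at y ∈ {4, 10}; common: ∅.
  x = 3: f ≡ 0 at y ∈ ∅; g ≡ 0 at y ∈ ∅; common: ∅.
  x = 4: f ≡ 0 at y ∈ {1, 5}; g ≡ 0 at y ∈ ∅; common: ∅.
  x = 5: f ≡ 0 at y ∈ ∅; g ≡ 0 at y ∈ ∅; common: ∅.
  x = 6: f ≡ 0 at y ∈ {8, 9}; g ≡ 0 at y ∈ {1, 6}; common: ∅.
  x = 7: f ≡ 0 at y ∈ {3}; g ≡ 0 at y ∈ ∅; common: ∅.
  x = 8: f ≡ 0 at y ∈ ∅; g ≡ 0 at y ∈ {1, 8}; common: ∅.
  x = 9: f ≡ 0 at y ∈ {3}; g ≡ 0 at y ∈ {0, 10}; common: ∅.
  x = 10: f ≡ 0 at y ∈ {8, 9}; g ≡ 0 at y ∈ {5, 6}; common: ∅.
Collecting: common zeros = ∅, so the count is 0.
Comparison with the Bézout bound: 0 ≤ 4 = deg(f)·deg(g), as expected for curves with no common component (the affine F_11-count falls short of the bound because intersections may lie at infinity, over extension fields, or carry multiplicity).


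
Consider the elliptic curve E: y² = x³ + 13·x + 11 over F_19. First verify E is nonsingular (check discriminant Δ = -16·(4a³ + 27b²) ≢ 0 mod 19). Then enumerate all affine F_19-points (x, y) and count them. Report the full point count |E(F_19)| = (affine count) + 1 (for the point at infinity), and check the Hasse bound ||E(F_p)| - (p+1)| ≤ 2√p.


Affine points = {(0, 7), (0, 12), (1, 5), (1, 14), (2, 8), (2, 11), (3, 1), (3, 18), (5, 7), (5, 12), (6, 1), (6, 18), (8, 0), (10, 1), (10, 18), (14, 7), (14, 12), (15, 3), (15, 16), (18, 4), (18, 15)}; affine count = 21; |E(F_19)| = 22.

Discriminant check: Δ ∝ 4a³ + 27b² = 4·13³ + 27·11² = 4·2197 + 27·121 ≡ 9 (mod 19). Nonzero ⇒ E is nonsingular.
For each x ∈ F_19, compute rhs = x³ + 13·x + 11 mod 19, then count y ∈ F_19 with y² ≡ rhs.
  x = 0: rhs = 11, matching y values: 7, 12 (2 points).
  x = 1: rhs = 6, matching y values: 5, 14 (2 points).
  x = 2: rhs = 7, matching y values: 8, 11 (2 points).
  x = 3: rhs = 1, matching y values: 1, 18 (2 points).
  x = 4: rhs = 13, matching y values: none (0 points).
  x = 5: rhs = 11, matching y values: 7, 12 (2 points).
  x = 6: rhs = 1, matching y values: 1, 18 (2 points).
  x = 7: rhs = 8, matching y values: none (0 points).
  x = 8: rhs = 0, matching y values: 0 (1 points).
  x = 9: rhs = 2, matching y values: none (0 points).
  x = 10: rhs = 1, matching y values: 1, 18 (2 points).
  x = 11: rhs = 3, matching y values: none (0 points).
  x = 12: rhs = 14, matching y values: none (0 points).
  x = 13: rhs = 2, matching y values: none (0 points).
  x = 14: rhs = 11, matching y values: 7, 12 (2 points).
  x = 15: rhs = 9, matching y values: 3, 16 (2 points).
  x = 16: rhs = 2, matching y values: none (0 points).
  x = 17: rhs = 15, matching y values: none (0 points).
  x = 18: rhs = 16, matching y values: 4, 15 (2 points).
Total affine count: 21.
Full point count |E(F_19)| = 21 + 1 = 22.
Hasse bound: |22 − (19+1)| = |2| = 2 ≤ 2√19 ≈ 8.7178 ✓.


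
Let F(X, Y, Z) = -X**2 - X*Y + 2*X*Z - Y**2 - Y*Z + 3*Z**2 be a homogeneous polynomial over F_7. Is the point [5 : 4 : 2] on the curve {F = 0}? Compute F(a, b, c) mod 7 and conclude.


F(5,4,2) ≡ 5 (mod 7); P is NOT on the curve.

Evaluate F(5, 4, 2) term-by-term (mod 7).
  -X**2 ↦ -1·25·1·1 = -25
  -X*Y ↦ -1·5·4·1 = -20
  2*X*Z ↦ 2·5·1·2 = 20
  -Y**2 ↦ -1·1·16·1 = -16
  -Y*Z ↦ -1·1·4·2 = -8
  3*Z**2 ↦ 3·1·1·4 = 12
Sum: F(5, 4, 2) = (-25) + (-20) + (20) + (-16) + (-8) + (12) = -37.
Reducing mod 7: -37 ≡ 5 (mod 7).
Since F(a, b, c) ≡ 5 ≠ 0 (mod 7), P does NOT lie on the curve.


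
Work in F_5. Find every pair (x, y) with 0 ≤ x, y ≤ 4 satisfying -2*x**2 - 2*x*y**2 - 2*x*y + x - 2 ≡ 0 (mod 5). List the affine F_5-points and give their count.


Affine F_5-points: {(1, 2), (4, 0), (4, 4)}; count = 3.

For each of the 25 pairs (x, y) ∈ F_5², evaluate f(x, y) mod 5. Record the zeros.
  x = 0: [0↦3, 1↦3, 2↦3, 3↦3, 4↦3]  zeros at y ∈ ∅
  x = 1: [0↦2, 1↦3, 2↦0, 3↦3, 4↦2]  zeros at y ∈ {2}
  x = 2: [0↦2, 1↦4, 2↦3, 3↦4, 4↦2]  zeros at y ∈ ∅
  x = 3: [0↦3, 1↦1, 2↦2, 3↦1, 4↦3]  zeros at y ∈ ∅
  x = 4: [0↦0, 1↦4, 2↦2, 3↦4, 4↦0]  zeros at y ∈ {0, 4}
Collecting zeros: affine points = {(1, 2), (4, 0), (4, 4)}.
Total count |C(F_5)_aff| = 3.


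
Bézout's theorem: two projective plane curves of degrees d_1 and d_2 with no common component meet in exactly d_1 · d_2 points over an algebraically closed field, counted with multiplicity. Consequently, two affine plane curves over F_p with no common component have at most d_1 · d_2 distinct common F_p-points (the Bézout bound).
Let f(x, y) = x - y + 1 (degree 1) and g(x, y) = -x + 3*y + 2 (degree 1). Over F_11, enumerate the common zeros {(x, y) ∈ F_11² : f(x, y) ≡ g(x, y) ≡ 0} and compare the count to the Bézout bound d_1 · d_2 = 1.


Common zeros: {(3, 4)}; count = 1; Bézout bound = 1.

deg(f) = 1, deg(g) = 1, so Bézout bound = 1.
Scan x ∈ F_11. For each x, list the y ∈ F_11 with f(x, y) ≡ 0 and those with g(x, y) ≡ 0 (mod 11); the common zeros in that column are the intersection.
  x = 0: f ≡ 0 at y ∈ {1}; g ≡ 0 at y ∈ {3}; common: ∅.
  x = 1: f ≡ 0 at y ∈ {2}; g ≡ 0 at y ∈ {7}; common: ∅.
  x = 2: f ≡ 0 at y ∈ {3}; g ≡ 0 at y ∈ {0}; common: ∅.
  x = 3: f ≡ 0 at y ∈ {4}; g ≡ 0 at y ∈ {4}; common: {4}.
  x = 4: f ≡ 0 at y ∈ {5}; g ≡ 0 at y ∈ {8}; common: ∅.
  x = 5: f ≡ 0 at y ∈ {6}; g ≡ 0 at y ∈ {1}; common: ∅.
  x = 6: f ≡ 0 at y ∈ {7}; g ≡ 0 at y ∈ {5}; common: ∅.
  x = 7: f ≡ 0 at y ∈ {8}; g ≡ 0 at y ∈ {9}; common: ∅.
  x = 8: f ≡ 0 at y ∈ {9}; g ≡ 0 at y ∈ {2}; common: ∅.
  x = 9: f ≡ 0 at y ∈ {10}; g ≡ 0 at y ∈ {6}; common: ∅.
  x = 10: f ≡ 0 at y ∈ {0}; g ≡ 0 at y ∈ {10}; common: ∅.
Collecting: common zeros = {(3, 4)}, so the count is 1.
Comparison with the Bézout bound: 1 ≤ 1 = deg(f)·deg(g), as expected for curves with no common component (the bound is attained).


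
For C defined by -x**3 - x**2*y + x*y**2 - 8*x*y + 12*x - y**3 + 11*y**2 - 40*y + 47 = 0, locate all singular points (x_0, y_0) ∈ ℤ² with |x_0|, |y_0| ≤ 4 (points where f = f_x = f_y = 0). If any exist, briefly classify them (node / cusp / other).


Singular points: {(-1, 3)}; classification: cusp.

Compute partial derivatives:
  f_x = -3*x**2 - 2*x*y + y**2 - 8*y + 12.
  f_y = -x**2 + 2*x*y - 8*x - 3*y**2 + 22*y - 40.
Scan x_0 ∈ {−4, ..., 4}. For each x_0, f_y(x_0, y) is a polynomial in y; find its integer roots y ∈ {−4, ..., 4}, then test f_x and f at those candidates.
  x = -4: f_y(-4, y) = -3*y**2 + 14*y - 24; no integer root y with |y| ≤ 4.
  x = -3: f_y(-3, y) = -3*y**2 + 16*y - 25; no integer root y with |y| ≤ 4.
  x = -2: f_y(-2, y) = -3*y**2 + 18*y - 28; no integer root y with |y| ≤ 4.
  x = -1: f_y(-1, y) = -3*y**2 + 20*y - 33; vanishes at y ∈ {3}. (-1, 3): f_x = 0, f = 0 — SINGULAR.
  x = 0: f_y(0, y) = -3*y**2 + 22*y - 40; vanishes at y ∈ {4}. (0, 4): f_x = -4 ≠ 0.
  x = 1: f_y(1, y) = -3*y**2 + 24*y - 49; no integer root y with |y| ≤ 4.
  x = 2: f_y(2, y) = -3*y**2 + 26*y - 60; no integer root y with |y| ≤ 4.
  x = 3: f_y(3, y) = -3*y**2 + 28*y - 73; no integer root y with |y| ≤ 4.
  x = 4: f_y(4, y) = -3*y**2 + 30*y - 88; no integer root y with |y| ≤ 4.
Only singular point on the grid: (-1, 3).
Classify: substitute x = -1 + u, y = 3 + v and expand: f = -u**3 - u**2*v + u*v**2 - v**3 + v**2.
No constant or linear terms (consistent with a singular point). Quadratic part: v**2. Cubic part: -u**3 - u**2*v + u*v**2 - v**3.
The quadratic part v**2 is a perfect square, so there is a single (double) tangent line v = 0, i.e. y = 3. Restricting the cubic part to that line (v = 0) leaves -u**3 ≠ 0, so f is not divisible by v and the branch is v² ≈ u**3 to lowest order — this is a cusp.
Classification: cusp.


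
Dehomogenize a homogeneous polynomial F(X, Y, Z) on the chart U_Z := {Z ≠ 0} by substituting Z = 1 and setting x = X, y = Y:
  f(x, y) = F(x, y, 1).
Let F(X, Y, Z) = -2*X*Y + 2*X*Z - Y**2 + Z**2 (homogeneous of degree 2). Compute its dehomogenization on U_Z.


f(x, y) = -2*x*y + 2*x - y**2 + 1

On U_Z we set Z = 1. Each monomial c·X^i·Y^j·Z^k in F becomes c·x^i·y^j·1^k = c·x^i·y^j.
Substituting Z = 1: F(X, Y, 1) = -2*x*y + 2*x - y**2 + 1.
Note: deg(f) ≤ deg(F) = 2; strict inequality happens when F is divisible by Z (lost terms).


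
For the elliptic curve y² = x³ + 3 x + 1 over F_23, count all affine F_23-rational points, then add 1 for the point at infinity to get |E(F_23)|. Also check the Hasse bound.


Affine points = {(0, 1), (0, 22), (4, 10), (4, 13), (5, 7), (5, 16), (8, 10), (8, 13), (11, 10), (11, 13), (13, 11), (13, 12), (14, 2), (14, 21)}; affine count = 14; |E(F_23)| = 15.

Discriminant check: Δ ∝ 4a³ + 27b² = 4·3³ + 27·1² = 4·27 + 27·1 ≡ 20 (mod 23). Nonzero ⇒ E is nonsingular.
For each x ∈ F_23, compute rhs = x³ + 3·x + 1 mod 23, then count y ∈ F_23 with y² ≡ rhs.
  x = 0: rhs = 1, matching y values: 1, 22 (2 points).
  x = 1: rhs = 5, matching y values: none (0 points).
  x = 2: rhs = 15, matching y values: none (0 points).
  x = 3: rhs = 14, matching y values: none (0 points).
  x = 4: rhs = 8, matching y values: 10, 13 (2 points).
  x = 5: rhs = 3, matching y values: 7, 16 (2 points).
  x = 6: rhs = 5, matching y values: none (0 points).
  x = 7: rhs = 20, matching y values: none (0 points).
  x = 8: rhs = 8, matching y values: 10, 13 (2 points).
  x = 9: rhs = 21, matching y values: none (0 points).
  x = 10: rhs = 19, matching y values: none (0 points).
  x = 11: rhs = 8, matching y values: 10, 13 (2 points).
  x = 12: rhs = 17, matching y values: none (0 points).
  x = 13: rhs = 6, matching y values: 11, 12 (2 points).
  x = 14: rhs = 4, matching y values: 2, 21 (2 points).
  x = 15: rhs = 17, matching y values: none (0 points).
  x = 16: rhs = 5, matching y values: none (0 points).
  x = 17: rhs = 20, matching y values: none (0 points).
  x = 18: rhs = 22, matching y values: none (0 points).
  x = 19: rhs = 17, matching y values: none (0 points).
  x = 20: rhs = 11, matching y values: none (0 points).
  x = 21: rhs = 10, matching y values: none (0 points).
  x = 22: rhs = 20, matching y values: none (0 points).
Total affine count: 14.
Full point count |E(F_23)| = 14 + 1 = 15.
Hasse bound: |15 − (23+1)| = |-9| = 9 ≤ 2√23 ≈ 9.5917 ✓.


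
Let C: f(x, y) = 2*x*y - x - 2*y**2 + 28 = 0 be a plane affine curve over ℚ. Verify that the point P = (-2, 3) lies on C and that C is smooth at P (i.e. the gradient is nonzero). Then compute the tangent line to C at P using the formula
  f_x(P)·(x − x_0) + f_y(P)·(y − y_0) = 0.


Tangent line at P: 5*x - 16*y + 58 = 0.

Step 1: f(-2, 3) = 0, so P lies on C.
Step 2: partial derivatives
  f_x(x, y) = 2*y - 1, f_y(x, y) = 2*x - 4*y.
  f_x(P) = 5, f_y(P) = -16 (gradient nonzero, so P is smooth).
Step 3: tangent line at P: 5·(x − -2) + -16·(y − 3) = 0.
Expanding: 5*x - 16*y + 58 = 0.


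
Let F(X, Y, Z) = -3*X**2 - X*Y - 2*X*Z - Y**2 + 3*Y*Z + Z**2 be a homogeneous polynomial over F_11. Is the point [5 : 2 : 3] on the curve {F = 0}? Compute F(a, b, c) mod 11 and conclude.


F(5,2,3) ≡ 7 (mod 11); P is NOT on the curve.

Evaluate F(5, 2, 3) term-by-term (mod 11).
  -3*X**2 ↦ -3·25·1·1 = -75
  -X*Y ↦ -1·5·2·1 = -10
  -2*X*Z ↦ -2·5·1·3 = -30
  -Y**2 ↦ -1·1·4·1 = -4
  3*Y*Z ↦ 3·1·2·3 = 18
  Z**2 ↦ 1·1·1·9 = 9
Sum: F(5, 2, 3) = (-75) + (-10) + (-30) + (-4) + (18) + (9) = -92.
Reducing mod 11: -92 ≡ 7 (mod 11).
Since F(a, b, c) ≡ 7 ≠ 0 (mod 11), P does NOT lie on the curve.


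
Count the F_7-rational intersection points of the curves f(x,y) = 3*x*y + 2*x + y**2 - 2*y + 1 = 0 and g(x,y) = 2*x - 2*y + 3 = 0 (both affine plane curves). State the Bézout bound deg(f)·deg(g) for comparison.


Common zeros: ∅; count = 0; Bézout bound = 2.

deg(f) = 2, deg(g) = 1, so Bézout bound = 2.
Scan x ∈ F_7. For each x, list the y ∈ F_7 with f(x, y) ≡ 0 and those with g(x, y) ≡ 0 (mod 7); the common zeros in that column are the intersection.
  x = 0: f ≡ 0 at y ∈ {1}; g ≡ 0 at y ∈ {5}; common: ∅.
  x = 1: f ≡ 0 at y ∈ ∅; g ≡ 0 at y ∈ {6}; common: ∅.
  x = 2: f ≡ 0 at y ∈ ∅; g ≡ 0 at y ∈ {0}; common: ∅.
  x = 3: f ≡ 0 at y ∈ {0}; g ≡ 0 at y ∈ {1}; common: ∅.
  x = 4: f ≡ 0 at y ∈ {5, 6}; g ≡ 0 at y ∈ {2}; common: ∅.
  x = 5: f ≡ 0 at y ∈ ∅; g ≡ 0 at y ∈ {3}; common: ∅.
  x = 6: f ≡ 0 at y ∈ {2, 3}; g ≡ 0 at y ∈ {4}; common: ∅.
Collecting: common zeros = ∅, so the count is 0.
Comparison with the Bézout bound: 0 ≤ 2 = deg(f)·deg(g), as expected for curves with no common component (the affine F_7-count falls short of the bound because intersections may lie at infinity, over extension fields, or carry multiplicity).


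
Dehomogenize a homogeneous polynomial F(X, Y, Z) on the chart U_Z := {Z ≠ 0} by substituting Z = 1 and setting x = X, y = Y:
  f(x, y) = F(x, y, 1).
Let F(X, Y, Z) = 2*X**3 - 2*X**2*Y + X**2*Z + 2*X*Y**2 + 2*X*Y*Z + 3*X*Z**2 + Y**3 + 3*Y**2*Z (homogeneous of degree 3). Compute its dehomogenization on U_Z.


f(x, y) = 2*x**3 - 2*x**2*y + x**2 + 2*x*y**2 + 2*x*y + 3*x + y**3 + 3*y**2

On U_Z we set Z = 1. Each monomial c·X^i·Y^j·Z^k in F becomes c·x^i·y^j·1^k = c·x^i·y^j.
Substituting Z = 1: F(X, Y, 1) = 2*x**3 - 2*x**2*y + x**2 + 2*x*y**2 + 2*x*y + 3*x + y**3 + 3*y**2.
Note: deg(f) ≤ deg(F) = 3; strict inequality happens when F is divisible by Z (lost terms).


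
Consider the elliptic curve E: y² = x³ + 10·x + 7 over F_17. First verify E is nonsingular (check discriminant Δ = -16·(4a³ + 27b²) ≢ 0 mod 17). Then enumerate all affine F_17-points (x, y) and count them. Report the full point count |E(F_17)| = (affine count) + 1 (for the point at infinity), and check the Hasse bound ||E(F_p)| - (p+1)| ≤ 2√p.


Affine points = {(1, 1), (1, 16), (2, 1), (2, 16), (3, 8), (3, 9), (4, 3), (4, 14), (8, 2), (8, 15), (10, 6), (10, 11), (12, 6), (12, 11), (14, 1), (14, 16), (15, 8), (15, 9), (16, 8), (16, 9)}; affine count = 20; |E(F_17)| = 21.

Discriminant check: Δ ∝ 4a³ + 27b² = 4·10³ + 27·7² = 4·1000 + 27·49 ≡ 2 (mod 17). Nonzero ⇒ E is nonsingular.
For each x ∈ F_17, compute rhs = x³ + 10·x + 7 mod 17, then count y ∈ F_17 with y² ≡ rhs.
  x = 0: rhs = 7, matching y values: none (0 points).
  x = 1: rhs = 1, matching y values: 1, 16 (2 points).
  x = 2: rhs = 1, matching y values: 1, 16 (2 points).
  x = 3: rhs = 13, matching y values: 8, 9 (2 points).
  x = 4: rhs = 9, matching y values: 3, 14 (2 points).
  x = 5: rhs = 12, matching y values: none (0 points).
  x = 6: rhs = 11, matching y values: none (0 points).
  x = 7: rhs = 12, matching y values: none (0 points).
  x = 8: rhs = 4, matching y values: 2, 15 (2 points).
  x = 9: rhs = 10, matching y values: none (0 points).
  x = 10: rhs = 2, matching y values: 6, 11 (2 points).
  x = 11: rhs = 3, matching y values: none (0 points).
  x = 12: rhs = 2, matching y values: 6, 11 (2 points).
  x = 13: rhs = 5, matching y values: none (0 points).
  x = 14: rhs = 1, matching y values: 1, 16 (2 points).
  x = 15: rhs = 13, matching y values: 8, 9 (2 points).
  x = 16: rhs = 13, matching y values: 8, 9 (2 points).
Total affine count: 20.
Full point count |E(F_17)| = 20 + 1 = 21.
Hasse bound: |21 − (17+1)| = |3| = 3 ≤ 2√17 ≈ 8.2462 ✓.


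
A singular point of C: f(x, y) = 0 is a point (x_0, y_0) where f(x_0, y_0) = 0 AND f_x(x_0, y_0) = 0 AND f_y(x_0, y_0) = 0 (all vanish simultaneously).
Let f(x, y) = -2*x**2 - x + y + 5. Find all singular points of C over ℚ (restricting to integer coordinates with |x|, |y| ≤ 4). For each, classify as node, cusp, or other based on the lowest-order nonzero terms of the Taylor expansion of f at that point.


No singular points in the scanned grid; C is smooth there.

Compute partial derivatives:
  f_x = -4*x - 1.
  f_y = 1.
f_y = 1 is a nonzero constant, so f_y never vanishes: no point (x, y) can satisfy f = f_x = f_y = 0. In particular no (x, y) ∈ {−4, ..., 4}² is singular; the curve is smooth.


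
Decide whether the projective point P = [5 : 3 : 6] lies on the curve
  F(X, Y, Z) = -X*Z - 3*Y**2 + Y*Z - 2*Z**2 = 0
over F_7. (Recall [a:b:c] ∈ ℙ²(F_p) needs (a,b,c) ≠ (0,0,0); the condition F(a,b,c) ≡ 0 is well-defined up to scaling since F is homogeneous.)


F(5,3,6) ≡ 1 (mod 7); P is NOT on the curve.

Evaluate F(5, 3, 6) term-by-term (mod 7).
  -X*Z ↦ -1·5·1·6 = -30
  -3*Y**2 ↦ -3·1·9·1 = -27
  Y*Z ↦ 1·1·3·6 = 18
  -2*Z**2 ↦ -2·1·1·36 = -72
Sum: F(5, 3, 6) = (-30) + (-27) + (18) + (-72) = -111.
Reducing mod 7: -111 ≡ 1 (mod 7).
Since F(a, b, c) ≡ 1 ≠ 0 (mod 7), P does NOT lie on the curve.


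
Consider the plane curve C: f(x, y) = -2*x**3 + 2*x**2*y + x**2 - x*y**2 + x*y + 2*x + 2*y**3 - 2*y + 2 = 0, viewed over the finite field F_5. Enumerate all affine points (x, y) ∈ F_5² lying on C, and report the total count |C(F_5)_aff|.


Affine F_5-points: {(0, 3), (1, 1), (3, 2), (4, 1)}; count = 4.

For each of the 25 pairs (x, y) ∈ F_5², evaluate f(x, y) mod 5. Record the zeros.
  x = 0: [0↦2, 1↦2, 2↦4, 3↦0, 4↦2]  zeros at y ∈ {3}
  x = 1: [0↦3, 1↦0, 2↦2, 3↦1, 4↦4]  zeros at y ∈ {1}
  x = 2: [0↦4, 1↦2, 2↦3, 3↦4, 4↦2]  zeros at y ∈ ∅
  x = 3: [0↦3, 1↦1, 2↦0, 3↦2, 4↦4]  zeros at y ∈ {2}
  x = 4: [0↦3, 1↦0, 2↦1, 3↦3, 4↦3]  zeros at y ∈ {1}
Collecting zeros: affine points = {(0, 3), (1, 1), (3, 2), (4, 1)}.
Total count |C(F_5)_aff| = 4.


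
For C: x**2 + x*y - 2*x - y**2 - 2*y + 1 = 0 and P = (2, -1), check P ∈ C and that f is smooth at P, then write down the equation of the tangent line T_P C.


Tangent line at P: x + 2*y = 0.

Step 1: f(2, -1) = 0, so P lies on C.
Step 2: partial derivatives
  f_x(x, y) = 2*x + y - 2, f_y(x, y) = x - 2*y - 2.
  f_x(P) = 1, f_y(P) = 2 (gradient nonzero, so P is smooth).
Step 3: tangent line at P: 1·(x − 2) + 2·(y − -1) = 0.
Expanding: x + 2*y = 0.


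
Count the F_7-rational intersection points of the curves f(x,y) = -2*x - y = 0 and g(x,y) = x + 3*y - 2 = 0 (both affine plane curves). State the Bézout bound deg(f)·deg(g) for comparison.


Common zeros: {(1, 5)}; count = 1; Bézout bound = 1.

deg(f) = 1, deg(g) = 1, so Bézout bound = 1.
Scan x ∈ F_7. For each x, list the y ∈ F_7 with f(x, y) ≡ 0 and those with g(x, y) ≡ 0 (mod 7); the common zeros in that column are the intersection.
  x = 0: f ≡ 0 at y ∈ {0}; g ≡ 0 at y ∈ {3}; common: ∅.
  x = 1: f ≡ 0 at y ∈ {5}; g ≡ 0 at y ∈ {5}; common: {5}.
  x = 2: f ≡ 0 at y ∈ {3}; g ≡ 0 at y ∈ {0}; common: ∅.
  x = 3: f ≡ 0 at y ∈ {1}; g ≡ 0 at y ∈ {2}; common: ∅.
  x = 4: f ≡ 0 at y ∈ {6}; g ≡ 0 at y ∈ {4}; common: ∅.
  x = 5: f ≡ 0 at y ∈ {4}; g ≡ 0 at y ∈ {6}; common: ∅.
  x = 6: f ≡ 0 at y ∈ {2}; g ≡ 0 at y ∈ {1}; common: ∅.
Collecting: common zeros = {(1, 5)}, so the count is 1.
Comparison with the Bézout bound: 1 ≤ 1 = deg(f)·deg(g), as expected for curves with no common component (the bound is attained).


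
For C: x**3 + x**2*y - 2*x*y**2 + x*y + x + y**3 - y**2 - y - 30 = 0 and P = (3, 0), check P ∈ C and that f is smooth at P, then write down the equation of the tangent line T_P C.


Tangent line at P: 28*x + 11*y - 84 = 0.

Step 1: f(3, 0) = 0, so P lies on C.
Step 2: partial derivatives
  f_x(x, y) = 3*x**2 + 2*x*y - 2*y**2 + y + 1, f_y(x, y) = x**2 - 4*x*y + x + 3*y**2 - 2*y - 1.
  f_x(P) = 28, f_y(P) = 11 (gradient nonzero, so P is smooth).
Step 3: tangent line at P: 28·(x − 3) + 11·(y − 0) = 0.
Expanding: 28*x + 11*y - 84 = 0.


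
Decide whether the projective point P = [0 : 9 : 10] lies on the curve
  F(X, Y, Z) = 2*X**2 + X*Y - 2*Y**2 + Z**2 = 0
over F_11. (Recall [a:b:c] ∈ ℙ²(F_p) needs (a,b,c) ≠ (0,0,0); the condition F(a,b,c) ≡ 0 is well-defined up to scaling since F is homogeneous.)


F(0,9,10) ≡ 4 (mod 11); P is NOT on the curve.

Evaluate F(0, 9, 10) term-by-term (mod 11).
  2*X**2 ↦ 2·0·1·1 = 0
  X*Y ↦ 1·0·9·1 = 0
  -2*Y**2 ↦ -2·1·81·1 = -162
  Z**2 ↦ 1·1·1·100 = 100
Sum: F(0, 9, 10) = (0) + (0) + (-162) + (100) = -62.
Reducing mod 11: -62 ≡ 4 (mod 11).
Since F(a, b, c) ≡ 4 ≠ 0 (mod 11), P does NOT lie on the curve.


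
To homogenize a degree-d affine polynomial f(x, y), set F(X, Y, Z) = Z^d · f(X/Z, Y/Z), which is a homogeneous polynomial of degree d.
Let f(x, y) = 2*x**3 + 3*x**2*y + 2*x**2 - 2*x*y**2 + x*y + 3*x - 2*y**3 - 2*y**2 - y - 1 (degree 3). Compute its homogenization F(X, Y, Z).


F(X, Y, Z) = 2*X**3 + 3*X**2*Y + 2*X**2*Z - 2*X*Y**2 + X*Y*Z + 3*X*Z**2 - 2*Y**3 - 2*Y**2*Z - Y*Z**2 - Z**3

deg(f) = 3.
Substitute x = X/Z, y = Y/Z into f, then multiply by Z^3.
  monomial 2·x^3·y^0 ↦ 2·X^3·Y^0·Z^0.
  monomial 3·x^2·y^1 ↦ 3·X^2·Y^1·Z^0.
  monomial 2·x^2·y^0 ↦ 2·X^2·Y^0·Z^1.
  monomial -2·x^1·y^2 ↦ -2·X^1·Y^2·Z^0.
  monomial 1·x^1·y^1 ↦ 1·X^1·Y^1·Z^1.
  monomial 3·x^1·y^0 ↦ 3·X^1·Y^0·Z^2.
  monomial -2·x^0·y^3 ↦ -2·X^0·Y^3·Z^0.
  monomial -2·x^0·y^2 ↦ -2·X^0·Y^2·Z^1.
  monomial -1·x^0·y^1 ↦ -1·X^0·Y^1·Z^2.
  monomial -1·x^0·y^0 ↦ -1·X^0·Y^0·Z^3.
Collecting: F(X, Y, Z) = 2*X**3 + 3*X**2*Y + 2*X**2*Z - 2*X*Y**2 + X*Y*Z + 3*X*Z**2 - 2*Y**3 - 2*Y**2*Z - Y*Z**2 - Z**3.


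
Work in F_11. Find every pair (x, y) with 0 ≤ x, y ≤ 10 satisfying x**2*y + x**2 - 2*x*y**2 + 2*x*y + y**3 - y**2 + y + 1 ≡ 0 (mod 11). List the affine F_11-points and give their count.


Affine F_11-points: {(0, 3), (0, 6), (2, 2), (3, 2), (3, 3), (4, 9), (5, 10), (6, 9), (7, 6), (9, 4)}; count = 10.

For each of the 121 pairs (x, y) ∈ F_11², evaluate f(x, y) mod 11. Record the zeros.
  x = 0: [0↦1, 1↦2, 2↦7, 3↦0, 4↦9, 5↦7, 6↦0, 7↦5, 8↦6, 9↦9, 10↦9]  zeros at y ∈ {3, 6}
  x = 1: [0↦2, 1↦4, 2↦6, 3↦3, 4↦1, 5↦6, 6↦2, 7↦6, 8↦2, 9↦7, 10↦5]  zeros at y ∈ ∅
  x = 2: [0↦5, 1↦10, 2↦0, 3↦3, 4↦3, 5↦6, 6↦7, 7↦1, 8↦5, 9↦3, 10↦1]  zeros at y ∈ {2}
  x = 3: [0↦10, 1↦9, 2↦0, 3↦0, 4↦4, 5↦7, 6↦4, 7↦1, 8↦4, 9↦8, 10↦8]  zeros at y ∈ {2, 3}
  x = 4: [0↦6, 1↦1, 2↦6, 3↦5, 4↦4, 5↦9, 6↦4, 7↦6, 8↦10, 9↦0, 10↦4]  zeros at y ∈ {9}
  x = 5: [0↦4, 1↦8, 2↦7, 3↦7, 4↦3, 5↦1, 6↦7, 7↦5, 8↦1, 9↦1, 10↦0]  zeros at y ∈ {10}
  x = 6: [0↦4, 1↦8, 2↦3, 3↦6, 4↦1, 5↦5, 6↦2, 7↦9, 8↦10, 9↦0, 10↦7]  zeros at y ∈ {9}
  x = 7: [0↦6, 1↦1, 2↦5, 3↦2, 4↦9, 5↦10, 6↦0, 7↦7, 8↦4, 9↦8, 10↦3]  zeros at y ∈ {6}
  x = 8: [0↦10, 1↦9, 2↦2, 3↦6, 4↦5, 5↦5, 6↦1, 7↦10, 8↦5, 9↦3, 10↦10]  zeros at y ∈ ∅
  x = 9: [0↦5, 1↦10, 2↦5, 3↦7, 4↦0, 5↦1, 6↦5, 7↦7, 8↦2, 9↦7, 10↦6]  zeros at y ∈ {4}
  x = 10: [0↦2, 1↦4, 2↦3, 3↦5, 4↦5, 5↦9, 6↦1, 7↦9, 8↦6, 9↦9, 10↦2]  zeros at y ∈ ∅
Collecting zeros: affine points = {(0, 3), (0, 6), (2, 2), (3, 2), (3, 3), (4, 9), (5, 10), (6, 9), (7, 6), (9, 4)}.
Total count |C(F_11)_aff| = 10.


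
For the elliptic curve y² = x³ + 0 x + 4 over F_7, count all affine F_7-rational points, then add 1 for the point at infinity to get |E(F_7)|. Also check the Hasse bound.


Affine points = {(0, 2), (0, 5)}; affine count = 2; |E(F_7)| = 3.

Discriminant check: Δ ∝ 4a³ + 27b² = 4·0³ + 27·4² = 4·0 + 27·16 ≡ 5 (mod 7). Nonzero ⇒ E is nonsingular.
For each x ∈ F_7, compute rhs = x³ + 0·x + 4 mod 7, then count y ∈ F_7 with y² ≡ rhs.
  x = 0: rhs = 4, matching y values: 2, 5 (2 points).
  x = 1: rhs = 5, matching y values: none (0 points).
  x = 2: rhs = 5, matching y values: none (0 points).
  x = 3: rhs = 3, matching y values: none (0 points).
  x = 4: rhs = 5, matching y values: none (0 points).
  x = 5: rhs = 3, matching y values: none (0 points).
  x = 6: rhs = 3, matching y values: none (0 points).
Total affine count: 2.
Full point count |E(F_7)| = 2 + 1 = 3.
Hasse bound: |3 − (7+1)| = |-5| = 5 ≤ 2√7 ≈ 5.2915 ✓.


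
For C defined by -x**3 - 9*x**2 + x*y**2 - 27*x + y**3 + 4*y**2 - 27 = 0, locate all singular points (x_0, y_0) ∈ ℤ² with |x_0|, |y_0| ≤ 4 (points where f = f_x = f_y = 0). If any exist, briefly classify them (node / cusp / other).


Singular points: {(-3, 0)}; classification: cusp.

Compute partial derivatives:
  f_x = -3*x**2 - 18*x + y**2 - 27.
  f_y = 2*x*y + 3*y**2 + 8*y.
Scan x_0 ∈ {−4, ..., 4}. For each x_0, f_y(x_0, y) is a polynomial in y; find its integer roots y ∈ {−4, ..., 4}, then test f_x and f at those candidates.
  x = -4: f_y(-4, y) = 3*y**2; vanishes at y ∈ {0}. (-4, 0): f_x = -3 ≠ 0.
  x = -3: f_y(-3, y) = 3*y**2 + 2*y; vanishes at y ∈ {0}. (-3, 0): f_x = 0, f = 0 — SINGULAR.
  x = -2: f_y(-2, y) = 3*y**2 + 4*y; vanishes at y ∈ {0}. (-2, 0): f_x = -3 ≠ 0.
  x = -1: f_y(-1, y) = 3*y**2 + 6*y; vanishes at y ∈ {-2, 0}. (-1, -2): f_x = -8 ≠ 0; (-1, 0): f_x = -12 ≠ 0.
  x = 0: f_y(0, y) = 3*y**2 + 8*y; vanishes at y ∈ {0}. (0, 0): f_x = -27 ≠ 0.
  x = 1: f_y(1, y) = 3*y**2 + 10*y; vanishes at y ∈ {0}. (1, 0): f_x = -48 ≠ 0.
  x = 2: f_y(2, y) = 3*y**2 + 12*y; vanishes at y ∈ {-4, 0}. (2, -4): f_x = -59 ≠ 0; (2, 0): f_x = -75 ≠ 0.
  x = 3: f_y(3, y) = 3*y**2 + 14*y; vanishes at y ∈ {0}. (3, 0): f_x = -108 ≠ 0.
  x = 4: f_y(4, y) = 3*y**2 + 16*y; vanishes at y ∈ {0}. (4, 0): f_x = -147 ≠ 0.
Only singular point on the grid: (-3, 0).
Classify: substitute x = -3 + u, y = 0 + v and expand: f = -u**3 + u*v**2 + v**3 + v**2.
No constant or linear terms (consistent with a singular point). Quadratic part: v**2. Cubic part: -u**3 + u*v**2 + v**3.
The quadratic part v**2 is a perfect square, so there is a single (double) tangent line v = 0, i.e. y = 0. Restricting the cubic part to that line (v = 0) leaves -u**3 ≠ 0, so f is not divisible by v and the branch is v² ≈ u**3 to lowest order — this is a cusp.
Classification: cusp.


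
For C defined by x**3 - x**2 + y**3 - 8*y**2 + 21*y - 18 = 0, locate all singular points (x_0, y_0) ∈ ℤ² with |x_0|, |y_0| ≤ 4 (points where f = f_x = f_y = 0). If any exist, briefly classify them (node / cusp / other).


Singular points: {(0, 3)}; classification: node.

Compute partial derivatives:
  f_x = 3*x**2 - 2*x.
  f_y = 3*y**2 - 16*y + 21.
Scan x_0 ∈ {−4, ..., 4}. For each x_0, f_y(x_0, y) is a polynomial in y; find its integer roots y ∈ {−4, ..., 4}, then test f_x and f at those candidates.
  x = -4: f_y(-4, y) = 3*y**2 - 16*y + 21; vanishes at y ∈ {3}. (-4, 3): f_x = 56 ≠ 0.
  x = -3: f_y(-3, y) = 3*y**2 - 16*y + 21; vanishes at y ∈ {3}. (-3, 3): f_x = 33 ≠ 0.
  x = -2: f_y(-2, y) = 3*y**2 - 16*y + 21; vanishes at y ∈ {3}. (-2, 3): f_x = 16 ≠ 0.
  x = -1: f_y(-1, y) = 3*y**2 - 16*y + 21; vanishes at y ∈ {3}. (-1, 3): f_x = 5 ≠ 0.
  x = 0: f_y(0, y) = 3*y**2 - 16*y + 21; vanishes at y ∈ {3}. (0, 3): f_x = 0, f = 0 — SINGULAR.
  x = 1: f_y(1, y) = 3*y**2 - 16*y + 21; vanishes at y ∈ {3}. (1, 3): f_x = 1 ≠ 0.
  x = 2: f_y(2, y) = 3*y**2 - 16*y + 21; vanishes at y ∈ {3}. (2, 3): f_x = 8 ≠ 0.
  x = 3: f_y(3, y) = 3*y**2 - 16*y + 21; vanishes at y ∈ {3}. (3, 3): f_x = 21 ≠ 0.
  x = 4: f_y(4, y) = 3*y**2 - 16*y + 21; vanishes at y ∈ {3}. (4, 3): f_x = 40 ≠ 0.
Only singular point on the grid: (0, 3).
Classify: substitute x = 0 + u, y = 3 + v and expand: f = u**3 - u**2 + v**3 + v**2.
No constant or linear terms (consistent with a singular point). Quadratic part: -u**2 + v**2. Cubic part: u**3 + v**3.
The quadratic part v**2 - u**2 = (v − u)(v + u) splits into two distinct linear factors, so there are two distinct tangent lines y − 3 = ±(x − 0) — this is a node (ordinary double point).
Classification: node.


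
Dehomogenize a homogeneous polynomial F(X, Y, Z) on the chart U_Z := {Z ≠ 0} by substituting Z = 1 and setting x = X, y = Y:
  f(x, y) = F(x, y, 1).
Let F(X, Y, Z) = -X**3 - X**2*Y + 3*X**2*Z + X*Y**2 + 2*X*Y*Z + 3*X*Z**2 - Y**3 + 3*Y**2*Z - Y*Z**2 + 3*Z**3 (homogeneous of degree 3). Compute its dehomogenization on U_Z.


f(x, y) = -x**3 - x**2*y + 3*x**2 + x*y**2 + 2*x*y + 3*x - y**3 + 3*y**2 - y + 3

On U_Z we set Z = 1. Each monomial c·X^i·Y^j·Z^k in F becomes c·x^i·y^j·1^k = c·x^i·y^j.
Substituting Z = 1: F(X, Y, 1) = -x**3 - x**2*y + 3*x**2 + x*y**2 + 2*x*y + 3*x - y**3 + 3*y**2 - y + 3.
Note: deg(f) ≤ deg(F) = 3; strict inequality happens when F is divisible by Z (lost terms).


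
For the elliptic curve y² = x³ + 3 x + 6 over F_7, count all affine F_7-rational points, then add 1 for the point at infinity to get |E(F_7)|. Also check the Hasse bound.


Affine points = {(3, 0), (6, 3), (6, 4)}; affine count = 3; |E(F_7)| = 4.

Discriminant check: Δ ∝ 4a³ + 27b² = 4·3³ + 27·6² = 4·27 + 27·36 ≡ 2 (mod 7). Nonzero ⇒ E is nonsingular.
For each x ∈ F_7, compute rhs = x³ + 3·x + 6 mod 7, then count y ∈ F_7 with y² ≡ rhs.
  x = 0: rhs = 6, matching y values: none (0 points).
  x = 1: rhs = 3, matching y values: none (0 points).
  x = 2: rhs = 6, matching y values: none (0 points).
  x = 3: rhs = 0, matching y values: 0 (1 points).
  x = 4: rhs = 5, matching y values: none (0 points).
  x = 5: rhs = 6, matching y values: none (0 points).
  x = 6: rhs = 2, matching y values: 3, 4 (2 points).
Total affine count: 3.
Full point count |E(F_7)| = 3 + 1 = 4.
Hasse bound: |4 − (7+1)| = |-4| = 4 ≤ 2√7 ≈ 5.2915 ✓.


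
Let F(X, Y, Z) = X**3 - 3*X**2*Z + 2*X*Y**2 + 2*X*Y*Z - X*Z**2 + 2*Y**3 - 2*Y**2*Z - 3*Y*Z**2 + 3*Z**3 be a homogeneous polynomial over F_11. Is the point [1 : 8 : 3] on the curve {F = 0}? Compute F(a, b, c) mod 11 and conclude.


F(1,8,3) ≡ 4 (mod 11); P is NOT on the curve.

Evaluate F(1, 8, 3) term-by-term (mod 11).
  X**3 ↦ 1·1·1·1 = 1
  -3*X**2*Z ↦ -3·1·1·3 = -9
  2*X*Y**2 ↦ 2·1·64·1 = 128
  2*X*Y*Z ↦ 2·1·8·3 = 48
  -X*Z**2 ↦ -1·1·1·9 = -9
  2*Y**3 ↦ 2·1·512·1 = 1024
  -2*Y**2*Z ↦ -2·1·64·3 = -384
  -3*Y*Z**2 ↦ -3·1·8·9 = -216
  3*Z**3 ↦ 3·1·1·27 = 81
Sum: F(1, 8, 3) = (1) + (-9) + (128) + (48) + (-9) + (1024) + (-384) + (-216) + (81) = 664.
Reducing mod 11: 664 ≡ 4 (mod 11).
Since F(a, b, c) ≡ 4 ≠ 0 (mod 11), P does NOT lie on the curve.


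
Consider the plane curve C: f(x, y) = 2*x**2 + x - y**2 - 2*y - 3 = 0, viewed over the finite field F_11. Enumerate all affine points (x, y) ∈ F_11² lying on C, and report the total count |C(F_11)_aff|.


Affine F_11-points: {(0, 2), (0, 7), (1, 0), (1, 9), (4, 0), (4, 9), (5, 2), (5, 7), (7, 1), (7, 8), (9, 1), (9, 8)}; count = 12.

For each of the 121 pairs (x, y) ∈ F_11², evaluate f(x, y) mod 11. Record the zeros.
  x = 0: [0↦8, 1↦5, 2↦0, 3↦4, 4↦6, 5↦6, 6↦4, 7↦0, 8↦5, 9↦8, 10↦9]  zeros at y ∈ {2, 7}
  x = 1: [0↦0, 1↦8, 2↦3, 3↦7, 4↦9, 5↦9, 6↦7, 7↦3, 8↦8, 9↦0, 10↦1]  zeros at y ∈ {0, 9}
  x = 2: [0↦7, 1↦4, 2↦10, 3↦3, 4↦5, 5↦5, 6↦3, 7↦10, 8↦4, 9↦7, 10↦8]  zeros at y ∈ ∅
  x = 3: [0↦7, 1↦4, 2↦10, 3↦3, 4↦5, 5↦5, 6↦3, 7↦10, 8↦4, 9↦7, 10↦8]  zeros at y ∈ ∅
  x = 4: [0↦0, 1↦8, 2↦3, 3↦7, 4↦9, 5↦9, 6↦7, 7↦3, 8↦8, 9↦0, 10↦1]  zeros at y ∈ {0, 9}
  x = 5: [0↦8, 1↦5, 2↦0, 3↦4, 4↦6, 5↦6, 6↦4, 7↦0, 8↦5, 9↦8, 10↦9]  zeros at y ∈ {2, 7}
  x = 6: [0↦9, 1↦6, 2↦1, 3↦5, 4↦7, 5↦7, 6↦5, 7↦1, 8↦6, 9↦9, 10↦10]  zeros at y ∈ ∅
  x = 7: [0↦3, 1↦0, 2↦6, 3↦10, 4↦1, 5↦1, 6↦10, 7↦6, 8↦0, 9↦3, 10↦4]  zeros at y ∈ {1, 8}
  x = 8: [0↦1, 1↦9, 2↦4, 3↦8, 4↦10, 5↦10, 6↦8, 7↦4, 8↦9, 9↦1, 10↦2]  zeros at y ∈ ∅
  x = 9: [0↦3, 1↦0, 2↦6, 3↦10, 4↦1, 5↦1, 6↦10, 7↦6, 8↦0, 9↦3, 10↦4]  zeros at y ∈ {1, 8}
  x = 10: [0↦9, 1↦6, 2↦1, 3↦5, 4↦7, 5↦7, 6↦5, 7↦1, 8↦6, 9↦9, 10↦10]  zeros at y ∈ ∅
Collecting zeros: affine points = {(0, 2), (0, 7), (1, 0), (1, 9), (4, 0), (4, 9), (5, 2), (5, 7), (7, 1), (7, 8), (9, 1), (9, 8)}.
Total count |C(F_11)_aff| = 12.


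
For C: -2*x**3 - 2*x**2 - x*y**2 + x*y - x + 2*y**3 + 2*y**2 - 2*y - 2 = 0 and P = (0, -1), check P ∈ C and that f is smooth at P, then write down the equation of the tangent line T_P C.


Tangent line at P: -3*x = 0.

Step 1: f(0, -1) = 0, so P lies on C.
Step 2: partial derivatives
  f_x(x, y) = -6*x**2 - 4*x - y**2 + y - 1, f_y(x, y) = -2*x*y + x + 6*y**2 + 4*y - 2.
  f_x(P) = -3, f_y(P) = 0 (gradient nonzero, so P is smooth).
Step 3: tangent line at P: -3·(x − 0) + 0·(y − -1) = 0.
Expanding: -3*x = 0.


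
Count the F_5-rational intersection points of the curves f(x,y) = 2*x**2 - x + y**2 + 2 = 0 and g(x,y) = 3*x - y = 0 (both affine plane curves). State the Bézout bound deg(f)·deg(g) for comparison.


Common zeros: ∅; count = 0; Bézout bound = 2.

deg(f) = 2, deg(g) = 1, so Bézout bound = 2.
Scan x ∈ F_5. For each x, list the y ∈ F_5 with f(x, y) ≡ 0 and those with g(x, y) ≡ 0 (mod 5); the common zeros in that column are the intersection.
  x = 0: f ≡ 0 at y ∈ ∅; g ≡ 0 at y ∈ {0}; common: ∅.
  x = 1: f ≡ 0 at y ∈ ∅; g ≡ 0 at y ∈ {3}; common: ∅.
  x = 2: f ≡ 0 at y ∈ ∅; g ≡ 0 at y ∈ {1}; common: ∅.
  x = 3: f ≡ 0 at y ∈ ∅; g ≡ 0 at y ∈ {4}; common: ∅.
  x = 4: f ≡ 0 at y ∈ {0}; g ≡ 0 at y ∈ {2}; common: ∅.
Collecting: common zeros = ∅, so the count is 0.
Comparison with the Bézout bound: 0 ≤ 2 = deg(f)·deg(g), as expected for curves with no common component (the affine F_5-count falls short of the bound because intersections may lie at infinity, over extension fields, or carry multiplicity).


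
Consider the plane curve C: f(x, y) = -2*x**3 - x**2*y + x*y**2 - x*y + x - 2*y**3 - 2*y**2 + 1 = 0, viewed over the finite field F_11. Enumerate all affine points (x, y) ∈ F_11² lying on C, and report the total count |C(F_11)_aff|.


Affine F_11-points: {(1, 0), (2, 4), (4, 1), (4, 10), (5, 2), (5, 6), (5, 10), (6, 8), (8, 10)}; count = 9.

For each of the 121 pairs (x, y) ∈ F_11², evaluate f(x, y) mod 11. Record the zeros.
  x = 0: [0↦1, 1↦8, 2↦10, 3↦6, 4↦6, 5↦9, 6↦3, 7↦9, 8↦4, 9↦9, 10↦1]  zeros at y ∈ ∅
  x = 1: [0↦0, 1↦6, 2↦9, 3↦8, 4↦2, 5↦1, 6↦4, 7↦10, 8↦7, 9↦5, 10↦3]  zeros at y ∈ {0}
  x = 2: [0↦9, 1↦1, 2↦3, 3↦3, 4↦0, 5↦4, 6↦3, 7↦7, 8↦4, 9↦4, 10↦6]  zeros at y ∈ {4}
  x = 3: [0↦5, 1↦3, 2↦2, 3↦1, 4↦10, 5↦6, 6↦10, 7↦10, 8↦5, 9↦5, 10↦9]  zeros at y ∈ ∅
  x = 4: [0↦9, 1↦0, 2↦5, 3↦1, 4↦9, 5↦6, 6↦2, 7↦7, 8↦9, 9↦7, 10↦0]  zeros at y ∈ {1, 10}
  x = 5: [0↦9, 1↦2, 2↦0, 3↦2, 4↦7, 5↦3, 6↦0, 7↦8, 8↦4, 9↦9, 10↦0]  zeros at y ∈ {2, 6, 10}
  x = 6: [0↦4, 1↦8, 2↦8, 3↦3, 4↦3, 5↦7, 6↦3, 7↦1, 8↦0, 9↦10, 10↦8]  zeros at y ∈ {8}
  x = 7: [0↦4, 1↦6, 2↦6, 3↦3, 4↦7, 5↦6, 6↦10, 7↦7, 8↦7, 9↦9, 10↦1]  zeros at y ∈ ∅
  x = 8: [0↦8, 1↦6, 2↦4, 3↦1, 4↦7, 5↦10, 6↦9, 7↦3, 8↦2, 9↦5, 10↦0]  zeros at y ∈ {10}
  x = 9: [0↦4, 1↦7, 2↦1, 3↦7, 4↦2, 5↦7, 6↦10, 7↦10, 8↦6, 9↦8, 10↦4]  zeros at y ∈ ∅
  x = 10: [0↦2, 1↦8, 2↦7, 3↦9, 4↦2, 5↦7, 6↦1, 7↦5, 8↦7, 9↦6, 10↦1]  zeros at y ∈ ∅
Collecting zeros: affine points = {(1, 0), (2, 4), (4, 1), (4, 10), (5, 2), (5, 6), (5, 10), (6, 8), (8, 10)}.
Total count |C(F_11)_aff| = 9.


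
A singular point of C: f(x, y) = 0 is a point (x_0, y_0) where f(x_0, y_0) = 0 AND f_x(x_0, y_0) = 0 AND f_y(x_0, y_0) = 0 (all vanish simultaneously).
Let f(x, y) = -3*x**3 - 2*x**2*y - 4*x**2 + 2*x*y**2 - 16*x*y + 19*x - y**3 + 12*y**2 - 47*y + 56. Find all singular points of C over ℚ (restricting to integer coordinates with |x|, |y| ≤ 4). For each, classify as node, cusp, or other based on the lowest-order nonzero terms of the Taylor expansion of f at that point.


Singular points: {(-1, 3)}; classification: node.

Compute partial derivatives:
  f_x = -9*x**2 - 4*x*y - 8*x + 2*y**2 - 16*y + 19.
  f_y = -2*x**2 + 4*x*y - 16*x - 3*y**2 + 24*y - 47.
Scan x_0 ∈ {−4, ..., 4}. For each x_0, f_y(x_0, y) is a polynomial in y; find its integer roots y ∈ {−4, ..., 4}, then test f_x and f at those candidates.
  x = -4: f_y(-4, y) = -3*y**2 + 8*y - 15; no integer root y with |y| ≤ 4.
  x = -3: f_y(-3, y) = -3*y**2 + 12*y - 17; no integer root y with |y| ≤ 4.
  x = -2: f_y(-2, y) = -3*y**2 + 16*y - 23; no integer root y with |y| ≤ 4.
  x = -1: f_y(-1, y) = -3*y**2 + 20*y - 33; vanishes at y ∈ {3}. (-1, 3): f_x = 0, f = 0 — SINGULAR.
  x = 0: f_y(0, y) = -3*y**2 + 24*y - 47; no integer root y with |y| ≤ 4.
  x = 1: f_y(1, y) = -3*y**2 + 28*y - 65; no integer root y with |y| ≤ 4.
  x = 2: f_y(2, y) = -3*y**2 + 32*y - 87; no integer root y with |y| ≤ 4.
  x = 3: f_y(3, y) = -3*y**2 + 36*y - 113; no integer root y with |y| ≤ 4.
  x = 4: f_y(4, y) = -3*y**2 + 40*y - 143; no integer root y with |y| ≤ 4.
Only singular point on the grid: (-1, 3).
Classify: substitute x = -1 + u, y = 3 + v and expand: f = -3*u**3 - 2*u**2*v - u**2 + 2*u*v**2 - v**3 + v**2.
No constant or linear terms (consistent with a singular point). Quadratic part: -u**2 + v**2. Cubic part: -3*u**3 - 2*u**2*v + 2*u*v**2 - v**3.
The quadratic part v**2 - u**2 = (v − u)(v + u) splits into two distinct linear factors, so there are two distinct tangent lines y − 3 = ±(x − -1) — this is a node (ordinary double point).
Classification: node.
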